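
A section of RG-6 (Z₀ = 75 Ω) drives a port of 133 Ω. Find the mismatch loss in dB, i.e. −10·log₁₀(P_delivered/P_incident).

Γ = (133 − 75)/(133 + 75) = 0.279
|Γ|² = 0.0778, so P_del/P_inc = 1 − |Γ|² = 0.922
ML = −10·log₁₀(1 − |Γ|²)

mismatch loss ≈ 0.352 dB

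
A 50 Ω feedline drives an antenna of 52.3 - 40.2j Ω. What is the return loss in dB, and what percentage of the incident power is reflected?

Γ = (2.3 − j40.2)/(102.3 − j40.2), |Γ| = 0.366
RL = −20·log₁₀(0.366) = 8.72 dB
P_refl/P_inc = |Γ|² = 0.134

RL ≈ 8.72 dB; 13.4% of incident power reflected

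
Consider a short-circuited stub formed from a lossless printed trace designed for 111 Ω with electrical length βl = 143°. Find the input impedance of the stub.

Z_in ≈ −j83.6 Ω

tan(βl) = -0.754
For a short-circuited stub, Z_in = jZ_0·tan(βl)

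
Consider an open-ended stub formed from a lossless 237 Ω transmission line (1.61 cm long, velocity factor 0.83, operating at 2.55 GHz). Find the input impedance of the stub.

λ = v/f = 0.83·c / 2.55 GHz = 0.0976 m
βl = 2π·l/λ = 2π × 0.165 = 59.4°
tan(βl) = 1.69
For an open-ended stub, Z_in = −jZ_0·cot(βl) = −jZ_0/tan(βl)

Z_in ≈ −j140 Ω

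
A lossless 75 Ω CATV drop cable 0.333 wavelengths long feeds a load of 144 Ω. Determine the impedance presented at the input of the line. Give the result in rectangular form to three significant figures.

βl = 2π × 0.333 = 120°
tan(βl) = tan(120°) = -1.74
Z_in = Z_0·(Z_L + jZ_0·tanβl)/(Z_0 + jZ_L·tanβl)
     = 75·(144 − j131)/(75 − j251)

Z_in ≈ 47.7 + j28.8 Ω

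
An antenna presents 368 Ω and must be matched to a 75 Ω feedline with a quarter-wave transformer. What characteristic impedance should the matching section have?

Z_qwt ≈ 166 Ω

Z_qwt = √(Z_0·R_L) = √(75 × 368) = √27600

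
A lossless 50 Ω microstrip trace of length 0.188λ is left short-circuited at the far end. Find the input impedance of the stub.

Z_in ≈ +j122 Ω

βl = 2π × 0.188 = 67.7°
tan(βl) = 2.44
For a short-circuited stub, Z_in = jZ_0·tan(βl)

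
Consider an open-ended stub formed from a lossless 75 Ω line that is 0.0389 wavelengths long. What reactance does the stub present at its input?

βl = 2π × 0.0389 = 14°
tan(βl) = 0.249
For an open-ended stub, Z_in = −jZ_0·cot(βl) = −jZ_0/tan(βl)

X_in ≈ -301 Ω (capacitive)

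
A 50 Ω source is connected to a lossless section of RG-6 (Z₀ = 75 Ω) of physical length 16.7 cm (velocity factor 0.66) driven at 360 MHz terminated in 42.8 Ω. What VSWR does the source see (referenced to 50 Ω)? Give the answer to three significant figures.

VSWR ≈ 2.5

λ = v/f = 0.66·c / 360 MHz = 0.55 m
βl = 2π·l/λ = 2π × 0.304 = 109°
tan(βl) = -2.85
Z_in = Z_0·(Z_L + jZ_0·tanβl)/(Z_0 + jZ_L·tanβl) = 107 − j39.5 Ω
Γ_s = (Z_in − Z_s)/(Z_in + Z_s) = (57.2 − j39.5)/(157 − j39.5), |Γ_s| = 0.429
VSWR = (1 + |Γ_s|)/(1 − |Γ_s|)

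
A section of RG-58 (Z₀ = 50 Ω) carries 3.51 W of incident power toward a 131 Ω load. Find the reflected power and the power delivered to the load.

Γ = (131 − 50)/(131 + 50) = 0.448
|Γ|² = 0.2
P_refl = |Γ|²·P_inc = 0.703 W, P_del = (1 − |Γ|²)·P_inc = 2.81 W

P_reflected ≈ 0.703 W; P_delivered ≈ 2.81 W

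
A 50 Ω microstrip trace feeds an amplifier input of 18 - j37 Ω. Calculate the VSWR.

Γ = (Z_L − Z_0)/(Z_L + Z_0) = (-32 − j37)/(68 − j37)
|Γ| = 48.9/77.4 = 0.632
VSWR = (1 + |Γ|)/(1 − |Γ|) = 1.63/0.368

VSWR ≈ 4.43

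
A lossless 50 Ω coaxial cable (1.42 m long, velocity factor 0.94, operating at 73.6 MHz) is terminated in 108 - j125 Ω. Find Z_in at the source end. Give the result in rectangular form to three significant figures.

λ = v/f = 0.94·c / 73.6 MHz = 3.83 m
βl = 2π·l/λ = 2π × 0.371 = 133°
tan(βl) = tan(133°) = -1.06
Z_in = Z_0·(Z_L + jZ_0·tanβl)/(Z_0 + jZ_L·tanβl)
     = 50·(108 − j178)/(-82.1 − j114)

Z_in ≈ 28.9 + j68.1 Ω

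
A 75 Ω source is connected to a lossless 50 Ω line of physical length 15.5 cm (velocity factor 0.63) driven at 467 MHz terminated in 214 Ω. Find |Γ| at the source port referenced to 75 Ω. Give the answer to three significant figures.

|Γ| ≈ 0.636

λ = v/f = 0.63·c / 467 MHz = 0.405 m
βl = 2π·l/λ = 2π × 0.383 = 138°
tan(βl) = -0.904
Z_in = Z_0·(Z_L + jZ_0·tanβl)/(Z_0 + jZ_L·tanβl) = 24.3 + j49 Ω
Γ_s = (Z_in − Z_s)/(Z_in + Z_s) = (-50.7 + j49)/(99.3 + j49), |Γ_s| = 0.636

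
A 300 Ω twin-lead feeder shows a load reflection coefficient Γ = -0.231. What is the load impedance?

Z_L ≈ 187 Ω

Z_L = Z_0·(1 + Γ)/(1 − Γ) = 300·(0.769)/(1.23)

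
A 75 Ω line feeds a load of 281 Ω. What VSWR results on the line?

VSWR ≈ 3.75

For a purely resistive load, VSWR = R_L/Z_0 or Z_0/R_L (whichever > 1) = 281/75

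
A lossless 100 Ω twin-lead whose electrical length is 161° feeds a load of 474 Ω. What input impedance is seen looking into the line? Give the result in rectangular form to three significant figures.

Z_in ≈ 145 + j202 Ω

tan(βl) = tan(161°) = -0.344
Z_in = Z_0·(Z_L + jZ_0·tanβl)/(Z_0 + jZ_L·tanβl)
     = 100·(474 − j34.4)/(100 − j163)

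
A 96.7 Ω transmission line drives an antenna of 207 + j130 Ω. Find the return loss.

RL ≈ 5.75 dB

Γ = (110.3 + j130)/(303.7 + j130), |Γ| = 0.516
RL = −20·log₁₀|Γ| = −20·log₁₀(0.516)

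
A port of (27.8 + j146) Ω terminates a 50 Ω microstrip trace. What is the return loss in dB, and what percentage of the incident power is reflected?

RL ≈ 0.986 dB; 79.7% of incident power reflected

Γ = (-22.2 + j146)/(77.8 + j146), |Γ| = 0.893
RL = −20·log₁₀(0.893) = 0.986 dB
P_refl/P_inc = |Γ|² = 0.797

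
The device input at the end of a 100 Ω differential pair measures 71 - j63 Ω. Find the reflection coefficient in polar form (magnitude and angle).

Γ ≈ 0.381 ∠ -94.5°

Γ = (Z_L − Z_0)/(Z_L + Z_0) = (-29 − j63)/(171 − j63)
|Γ| = 69.4/182 = 0.381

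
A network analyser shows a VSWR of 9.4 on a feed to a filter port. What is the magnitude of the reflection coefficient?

|Γ| ≈ 0.808

|Γ| = (S − 1)/(S + 1) = (9.4 − 1)/(9.4 + 1) = 8.4/10.4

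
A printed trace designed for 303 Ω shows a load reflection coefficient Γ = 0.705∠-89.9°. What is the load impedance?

Z_L ≈ 102 − j286 Ω

Z_L = Z_0·(1 + Γ)/(1 − Γ) = 303·(1 − j0.705)/(0.999 + j0.705)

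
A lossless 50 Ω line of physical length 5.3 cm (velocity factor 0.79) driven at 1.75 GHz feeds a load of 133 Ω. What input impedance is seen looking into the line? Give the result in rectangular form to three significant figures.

Z_in ≈ 38.9 + j43.5 Ω

λ = v/f = 0.79·c / 1.75 GHz = 0.135 m
βl = 2π·l/λ = 2π × 0.391 = 141°
tan(βl) = tan(141°) = -0.813
Z_in = Z_0·(Z_L + jZ_0·tanβl)/(Z_0 + jZ_L·tanβl)
     = 50·(133 − j40.7)/(50 − j108)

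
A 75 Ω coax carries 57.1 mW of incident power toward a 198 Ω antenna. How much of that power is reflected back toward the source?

Γ = (198 − 75)/(198 + 75) = 0.451
|Γ|² = 0.203
P_refl = |Γ|²·P_inc = 11.6 mW, P_del = (1 − |Γ|²)·P_inc = 45.5 mW

P_reflected ≈ 11.6 mW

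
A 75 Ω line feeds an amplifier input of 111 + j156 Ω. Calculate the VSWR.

VSWR ≈ 4.87

Γ = (Z_L − Z_0)/(Z_L + Z_0) = (36 + j156)/(186 + j156)
|Γ| = 160/243 = 0.66
VSWR = (1 + |Γ|)/(1 − |Γ|) = 1.66/0.34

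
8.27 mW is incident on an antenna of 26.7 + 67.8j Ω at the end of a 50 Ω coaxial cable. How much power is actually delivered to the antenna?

|Γ| = |(-23.3 + j67.8)/(76.7 + j67.8)| = 0.7
|Γ|² = 0.49
P_refl = |Γ|²·P_inc = 4.06 mW, P_del = (1 − |Γ|²)·P_inc = 4.21 mW

P_delivered ≈ 4.21 mW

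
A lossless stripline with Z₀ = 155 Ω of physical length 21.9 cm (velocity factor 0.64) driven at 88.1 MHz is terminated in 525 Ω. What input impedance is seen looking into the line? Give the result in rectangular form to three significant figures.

λ = v/f = 0.64·c / 88.1 MHz = 2.18 m
βl = 2π·l/λ = 2π × 0.1 = 36.2°
tan(βl) = tan(36.2°) = 0.731
Z_in = Z_0·(Z_L + jZ_0·tanβl)/(Z_0 + jZ_L·tanβl)
     = 155·(525 + j113)/(155 + j384)

Z_in ≈ 113 − j166 Ω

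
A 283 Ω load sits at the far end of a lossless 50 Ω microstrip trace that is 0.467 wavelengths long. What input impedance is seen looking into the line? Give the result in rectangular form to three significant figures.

βl = 2π × 0.467 = 168°
tan(βl) = tan(168°) = -0.21
Z_in = Z_0·(Z_L + jZ_0·tanβl)/(Z_0 + jZ_L·tanβl)
     = 50·(283 − j10.5)/(50 − j59.5)

Z_in ≈ 122 + j135 Ω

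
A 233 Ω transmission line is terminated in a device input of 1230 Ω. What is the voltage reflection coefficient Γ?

Γ = 0.681

Γ = (Z_L − Z_0)/(Z_L + Z_0) = (1230 − 233)/(1230 + 233) = 997/1463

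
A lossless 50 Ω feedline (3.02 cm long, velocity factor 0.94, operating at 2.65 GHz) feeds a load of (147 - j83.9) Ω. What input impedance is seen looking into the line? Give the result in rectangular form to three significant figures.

Z_in ≈ 14.3 + j17.9 Ω

λ = v/f = 0.94·c / 2.65 GHz = 0.106 m
βl = 2π·l/λ = 2π × 0.284 = 102°
tan(βl) = tan(102°) = -4.64
Z_in = Z_0·(Z_L + jZ_0·tanβl)/(Z_0 + jZ_L·tanβl)
     = 50·(147 − j316)/(-339 − j682)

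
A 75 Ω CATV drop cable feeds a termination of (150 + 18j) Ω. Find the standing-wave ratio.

Γ = (Z_L − Z_0)/(Z_L + Z_0) = (75 + j18)/(225 + j18)
|Γ| = 77.1/226 = 0.342
VSWR = (1 + |Γ|)/(1 − |Γ|) = 1.34/0.658

VSWR ≈ 2.04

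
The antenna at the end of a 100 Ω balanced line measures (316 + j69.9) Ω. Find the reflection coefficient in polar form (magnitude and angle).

Γ ≈ 0.538 ∠ 8.39°

Γ = (Z_L − Z_0)/(Z_L + Z_0) = (216 + j69.9)/(416 + j69.9)
|Γ| = 227/422 = 0.538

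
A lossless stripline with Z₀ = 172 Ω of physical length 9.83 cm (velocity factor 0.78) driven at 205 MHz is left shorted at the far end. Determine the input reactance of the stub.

λ = v/f = 0.78·c / 205 MHz = 1.14 m
βl = 2π·l/λ = 2π × 0.0861 = 31°
tan(βl) = 0.601
For a shorted stub, Z_in = jZ_0·tan(βl)

X_in ≈ 103 Ω (inductive)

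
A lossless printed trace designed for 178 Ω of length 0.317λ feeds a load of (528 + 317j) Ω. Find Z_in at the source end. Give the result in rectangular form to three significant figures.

Z_in ≈ 46 + j45.1 Ω

βl = 2π × 0.317 = 114°
tan(βl) = tan(114°) = -2.23
Z_in = Z_0·(Z_L + jZ_0·tanβl)/(Z_0 + jZ_L·tanβl)
     = 178·(528 − j80.6)/(886 − j1180)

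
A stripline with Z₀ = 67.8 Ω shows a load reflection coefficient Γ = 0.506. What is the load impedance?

Z_L ≈ 207 Ω

Z_L = Z_0·(1 + Γ)/(1 − Γ) = 67.8·(1.51)/(0.494)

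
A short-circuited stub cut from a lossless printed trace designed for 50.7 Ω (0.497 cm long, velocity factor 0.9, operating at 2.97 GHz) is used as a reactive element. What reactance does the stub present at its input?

λ = v/f = 0.9·c / 2.97 GHz = 0.0909 m
βl = 2π·l/λ = 2π × 0.0547 = 19.7°
tan(βl) = 0.358
For a short-circuited stub, Z_in = jZ_0·tan(βl)

X_in ≈ 18.1 Ω (inductive)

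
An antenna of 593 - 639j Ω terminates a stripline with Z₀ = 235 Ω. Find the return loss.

Γ = (358 − j639)/(828 − j639), |Γ| = 0.7
RL = −20·log₁₀|Γ| = −20·log₁₀(0.7)

RL ≈ 3.09 dB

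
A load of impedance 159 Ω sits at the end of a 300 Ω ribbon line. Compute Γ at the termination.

Γ = -0.307

Γ = (Z_L − Z_0)/(Z_L + Z_0) = (159 − 300)/(159 + 300) = -141/459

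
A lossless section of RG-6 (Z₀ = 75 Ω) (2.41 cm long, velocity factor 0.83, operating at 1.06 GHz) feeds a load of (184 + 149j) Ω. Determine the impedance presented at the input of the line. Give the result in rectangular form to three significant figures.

λ = v/f = 0.83·c / 1.06 GHz = 0.235 m
βl = 2π·l/λ = 2π × 0.103 = 36.9°
tan(βl) = tan(36.9°) = 0.752
Z_in = Z_0·(Z_L + jZ_0·tanβl)/(Z_0 + jZ_L·tanβl)
     = 75·(184 + j205)/(-37 + j138)

Z_in ≈ 79 − j121 Ω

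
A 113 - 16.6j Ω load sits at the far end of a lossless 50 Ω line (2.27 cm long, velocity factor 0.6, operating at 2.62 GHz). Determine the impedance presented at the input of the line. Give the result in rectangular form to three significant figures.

Z_in ≈ 28.6 + j24.9 Ω

λ = v/f = 0.6·c / 2.62 GHz = 0.0687 m
βl = 2π·l/λ = 2π × 0.33 = 119°
tan(βl) = tan(119°) = -1.81
Z_in = Z_0·(Z_L + jZ_0·tanβl)/(Z_0 + jZ_L·tanβl)
     = 50·(113 − j107)/(20 − j204)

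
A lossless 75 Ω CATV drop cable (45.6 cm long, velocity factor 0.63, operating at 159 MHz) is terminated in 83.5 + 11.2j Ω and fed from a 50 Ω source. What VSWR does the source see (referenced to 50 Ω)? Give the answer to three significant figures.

λ = v/f = 0.63·c / 159 MHz = 1.19 m
βl = 2π·l/λ = 2π × 0.384 = 138°
tan(βl) = -0.897
Z_in = Z_0·(Z_L + jZ_0·tanβl)/(Z_0 + jZ_L·tanβl) = 66 + j8.67 Ω
Γ_s = (Z_in − Z_s)/(Z_in + Z_s) = (16 + j8.67)/(116 + j8.67), |Γ_s| = 0.156
VSWR = (1 + |Γ_s|)/(1 − |Γ_s|)

VSWR ≈ 1.37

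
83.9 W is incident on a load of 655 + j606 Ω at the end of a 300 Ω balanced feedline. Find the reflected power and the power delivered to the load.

P_reflected ≈ 32.4 W; P_delivered ≈ 51.5 W

|Γ| = |(355 + j606)/(955 + j606)| = 0.621
|Γ|² = 0.386
P_refl = |Γ|²·P_inc = 32.4 W, P_del = (1 − |Γ|²)·P_inc = 51.5 W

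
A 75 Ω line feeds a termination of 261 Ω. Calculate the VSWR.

Γ = (261 − 75)/(261 + 75) = 0.554
VSWR = (1 + 0.554)/(1 − 0.554)

VSWR ≈ 3.48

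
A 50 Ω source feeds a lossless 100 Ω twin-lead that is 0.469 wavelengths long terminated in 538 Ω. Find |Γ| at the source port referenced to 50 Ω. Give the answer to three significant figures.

βl = 2π × 0.469 = 169°
tan(βl) = -0.197
Z_in = Z_0·(Z_L + jZ_0·tanβl)/(Z_0 + jZ_L·tanβl) = 263 + j259 Ω
Γ_s = (Z_in − Z_s)/(Z_in + Z_s) = (213 + j259)/(313 + j259), |Γ_s| = 0.826

|Γ| ≈ 0.826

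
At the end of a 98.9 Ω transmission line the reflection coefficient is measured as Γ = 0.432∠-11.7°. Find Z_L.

Z_L ≈ 236 − j50.9 Ω

Z_L = Z_0·(1 + Γ)/(1 − Γ) = 98.9·(1.42 − j0.0876)/(0.577 + j0.0876)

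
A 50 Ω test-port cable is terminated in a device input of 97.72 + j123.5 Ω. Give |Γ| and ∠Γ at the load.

Γ ≈ 0.688 ∠ 29°

Γ = (Z_L − Z_0)/(Z_L + Z_0) = (47.72 + j123.5)/(147.7 + j123.5)
|Γ| = 132/193 = 0.688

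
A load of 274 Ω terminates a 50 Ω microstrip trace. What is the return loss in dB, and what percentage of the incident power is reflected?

RL ≈ 3.21 dB; 47.8% of incident power reflected

Γ = (274 − 50)/(274 + 50) = 0.691
RL = −20·log₁₀(0.691) = 3.21 dB
P_refl/P_inc = |Γ|² = 0.478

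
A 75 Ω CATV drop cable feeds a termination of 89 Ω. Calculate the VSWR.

Γ = (89 − 75)/(89 + 75) = 0.0854
VSWR = (1 + 0.0854)/(1 − 0.0854)

VSWR ≈ 1.19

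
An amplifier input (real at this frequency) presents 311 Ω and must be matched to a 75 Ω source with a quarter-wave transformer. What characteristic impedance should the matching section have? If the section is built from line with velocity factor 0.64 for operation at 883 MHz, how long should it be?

Z_qwt ≈ 153 Ω; length ≈ 5.44 cm

Z_qwt = √(Z_0·R_L) = √(75 × 311) = √23320
λ = 0.64·c/f = 0.217 m, so l = λ/4 = 0.0544 m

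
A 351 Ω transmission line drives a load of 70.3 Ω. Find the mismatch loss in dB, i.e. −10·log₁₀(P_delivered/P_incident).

Γ = (70.3 − 351)/(70.3 + 351) = -0.666
|Γ|² = 0.444, so P_del/P_inc = 1 − |Γ|² = 0.556
ML = −10·log₁₀(1 − |Γ|²)

mismatch loss ≈ 2.55 dB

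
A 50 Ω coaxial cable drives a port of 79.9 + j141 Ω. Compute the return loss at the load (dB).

RL ≈ 2.48 dB

Γ = (29.9 + j141)/(129.9 + j141), |Γ| = 0.752
RL = −20·log₁₀|Γ| = −20·log₁₀(0.752)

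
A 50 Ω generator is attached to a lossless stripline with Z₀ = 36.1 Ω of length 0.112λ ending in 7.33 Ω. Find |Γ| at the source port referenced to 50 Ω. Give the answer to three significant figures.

|Γ| ≈ 0.691

βl = 2π × 0.112 = 40.3°
tan(βl) = 0.849
Z_in = Z_0·(Z_L + jZ_0·tanβl)/(Z_0 + jZ_L·tanβl) = 12.2 + j28.5 Ω
Γ_s = (Z_in − Z_s)/(Z_in + Z_s) = (-37.8 + j28.5)/(62.2 + j28.5), |Γ_s| = 0.691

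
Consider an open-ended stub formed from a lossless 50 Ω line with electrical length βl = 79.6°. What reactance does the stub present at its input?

tan(βl) = 5.45
For an open-ended stub, Z_in = −jZ_0·cot(βl) = −jZ_0/tan(βl)

X_in ≈ -9.18 Ω (capacitive)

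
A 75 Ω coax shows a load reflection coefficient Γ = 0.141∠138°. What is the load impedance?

Z_L ≈ 59.8 + j11.5 Ω

Z_L = Z_0·(1 + Γ)/(1 − Γ) = 75·(0.895 + j0.0943)/(1.1 − j0.0943)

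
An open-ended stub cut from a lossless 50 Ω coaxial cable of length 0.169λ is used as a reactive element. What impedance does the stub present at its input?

βl = 2π × 0.169 = 60.8°
tan(βl) = 1.79
For an open-ended stub, Z_in = −jZ_0·cot(βl) = −jZ_0/tan(βl)

Z_in ≈ −j27.9 Ω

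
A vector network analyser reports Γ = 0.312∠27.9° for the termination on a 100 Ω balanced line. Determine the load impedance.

Z_L ≈ 165 + j53.5 Ω

Z_L = Z_0·(1 + Γ)/(1 − Γ) = 100·(1.28 + j0.146)/(0.724 − j0.146)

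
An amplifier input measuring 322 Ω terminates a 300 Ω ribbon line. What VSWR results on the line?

Γ = (322 − 300)/(322 + 300) = 0.0354
VSWR = (1 + 0.0354)/(1 − 0.0354)

VSWR ≈ 1.07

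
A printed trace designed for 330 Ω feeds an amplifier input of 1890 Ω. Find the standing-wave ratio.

Γ = (1890 − 330)/(1890 + 330) = 0.703
VSWR = (1 + 0.703)/(1 − 0.703)

VSWR ≈ 5.73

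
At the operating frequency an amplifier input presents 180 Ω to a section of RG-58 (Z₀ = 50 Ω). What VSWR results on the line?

VSWR ≈ 3.6

Γ = (180 − 50)/(180 + 50) = 0.565
VSWR = (1 + 0.565)/(1 − 0.565)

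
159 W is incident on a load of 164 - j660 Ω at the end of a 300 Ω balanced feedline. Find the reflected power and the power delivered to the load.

|Γ| = |(-136 − j660)/(464 − j660)| = 0.835
|Γ|² = 0.698
P_refl = |Γ|²·P_inc = 111 W, P_del = (1 − |Γ|²)·P_inc = 48.1 W

P_reflected ≈ 111 W; P_delivered ≈ 48.1 W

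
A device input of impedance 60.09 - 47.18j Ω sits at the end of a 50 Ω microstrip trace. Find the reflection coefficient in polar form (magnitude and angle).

Γ ≈ 0.403 ∠ -54.7°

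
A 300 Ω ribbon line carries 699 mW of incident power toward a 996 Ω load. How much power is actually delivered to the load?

P_delivered ≈ 497 mW

Γ = (996 − 300)/(996 + 300) = 0.537
|Γ|² = 0.288
P_refl = |Γ|²·P_inc = 202 mW, P_del = (1 − |Γ|²)·P_inc = 497 mW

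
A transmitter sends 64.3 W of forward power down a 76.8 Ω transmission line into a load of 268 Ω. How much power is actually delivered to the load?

P_delivered ≈ 44.5 W

Γ = (268 − 76.8)/(268 + 76.8) = 0.555
|Γ|² = 0.307
P_refl = |Γ|²·P_inc = 19.8 W, P_del = (1 − |Γ|²)·P_inc = 44.5 W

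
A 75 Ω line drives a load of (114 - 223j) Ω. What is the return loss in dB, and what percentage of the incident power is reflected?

Γ = (39 − j223)/(189 − j223), |Γ| = 0.774
RL = −20·log₁₀(0.774) = 2.22 dB
P_refl/P_inc = |Γ|² = 0.6

RL ≈ 2.22 dB; 60% of incident power reflected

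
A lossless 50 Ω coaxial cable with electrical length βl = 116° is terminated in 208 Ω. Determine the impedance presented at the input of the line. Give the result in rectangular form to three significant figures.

tan(βl) = tan(116°) = -2.05
Z_in = Z_0·(Z_L + jZ_0·tanβl)/(Z_0 + jZ_L·tanβl)
     = 50·(208 − j103)/(50 − j426)

Z_in ≈ 14.7 + j22.7 Ω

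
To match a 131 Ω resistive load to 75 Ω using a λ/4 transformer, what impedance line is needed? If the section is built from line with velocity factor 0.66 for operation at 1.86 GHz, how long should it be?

Z_qwt ≈ 99.1 Ω; length ≈ 2.66 cm

Z_qwt = √(Z_0·R_L) = √(75 × 131) = √9825
λ = 0.66·c/f = 0.106 m, so l = λ/4 = 0.0266 m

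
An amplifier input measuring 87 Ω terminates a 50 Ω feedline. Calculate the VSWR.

VSWR ≈ 1.74

Γ = (87 − 50)/(87 + 50) = 0.27
VSWR = (1 + 0.27)/(1 − 0.27)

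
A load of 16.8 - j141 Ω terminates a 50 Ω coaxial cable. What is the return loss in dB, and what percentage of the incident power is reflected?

RL ≈ 0.645 dB; 86.2% of incident power reflected

Γ = (-33.2 − j141)/(66.8 − j141), |Γ| = 0.928
RL = −20·log₁₀(0.928) = 0.645 dB
P_refl/P_inc = |Γ|² = 0.862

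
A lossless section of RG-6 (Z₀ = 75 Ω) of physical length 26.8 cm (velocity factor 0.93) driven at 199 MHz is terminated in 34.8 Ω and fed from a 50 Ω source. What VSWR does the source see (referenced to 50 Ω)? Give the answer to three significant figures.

VSWR ≈ 3.03

λ = v/f = 0.93·c / 199 MHz = 1.4 m
βl = 2π·l/λ = 2π × 0.191 = 68.8°
tan(βl) = 2.58
Z_in = Z_0·(Z_L + jZ_0·tanβl)/(Z_0 + jZ_L·tanβl) = 110 + j62.4 Ω
Γ_s = (Z_in − Z_s)/(Z_in + Z_s) = (59.5 + j62.4)/(160 + j62.4), |Γ_s| = 0.503
VSWR = (1 + |Γ_s|)/(1 − |Γ_s|)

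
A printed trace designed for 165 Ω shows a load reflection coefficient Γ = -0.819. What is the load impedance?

Z_L = Z_0·(1 + Γ)/(1 − Γ) = 165·(0.181)/(1.82)

Z_L ≈ 16.4 Ω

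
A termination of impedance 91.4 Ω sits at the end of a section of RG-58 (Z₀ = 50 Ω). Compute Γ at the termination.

Γ = 0.293

Γ = (Z_L − Z_0)/(Z_L + Z_0) = (91.4 − 50)/(91.4 + 50) = 41.4/141.4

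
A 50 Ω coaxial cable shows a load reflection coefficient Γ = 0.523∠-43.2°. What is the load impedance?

Z_L ≈ 71.1 − j70.1 Ω

Z_L = Z_0·(1 + Γ)/(1 − Γ) = 50·(1.38 − j0.358)/(0.619 + j0.358)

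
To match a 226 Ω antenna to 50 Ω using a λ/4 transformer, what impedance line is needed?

Z_qwt ≈ 106 Ω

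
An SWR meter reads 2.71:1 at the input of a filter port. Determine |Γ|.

|Γ| ≈ 0.461

|Γ| = (S − 1)/(S + 1) = (2.71 − 1)/(2.71 + 1) = 1.71/3.71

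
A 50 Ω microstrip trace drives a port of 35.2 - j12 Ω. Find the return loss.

RL ≈ 13.1 dB

Γ = (-14.8 − j12)/(85.2 − j12), |Γ| = 0.221
RL = −20·log₁₀|Γ| = −20·log₁₀(0.221)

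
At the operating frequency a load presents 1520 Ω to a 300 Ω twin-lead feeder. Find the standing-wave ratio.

VSWR ≈ 5.07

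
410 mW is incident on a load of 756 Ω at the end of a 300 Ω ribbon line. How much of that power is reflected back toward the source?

Γ = (756 − 300)/(756 + 300) = 0.432
|Γ|² = 0.186
P_refl = |Γ|²·P_inc = 76.5 mW, P_del = (1 − |Γ|²)·P_inc = 334 mW

P_reflected ≈ 76.5 mW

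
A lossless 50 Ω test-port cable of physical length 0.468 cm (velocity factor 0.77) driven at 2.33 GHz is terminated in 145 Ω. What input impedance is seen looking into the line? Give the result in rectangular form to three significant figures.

λ = v/f = 0.77·c / 2.33 GHz = 0.0991 m
βl = 2π·l/λ = 2π × 0.0472 = 17°
tan(βl) = tan(17°) = 0.306
Z_in = Z_0·(Z_L + jZ_0·tanβl)/(Z_0 + jZ_L·tanβl)
     = 50·(145 + j15.3)/(50 + j44.3)

Z_in ≈ 88.8 − j63.4 Ω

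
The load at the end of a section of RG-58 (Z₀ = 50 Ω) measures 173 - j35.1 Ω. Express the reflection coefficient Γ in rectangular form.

Γ ≈ 0.562 − j0.0689

Γ = (Z_L − Z_0)/(Z_L + Z_0) = (123 − j35.1)/(223 − j35.1)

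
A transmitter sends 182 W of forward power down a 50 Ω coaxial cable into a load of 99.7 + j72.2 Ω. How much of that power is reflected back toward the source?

|Γ| = |(49.7 + j72.2)/(149.7 + j72.2)| = 0.527
|Γ|² = 0.278
P_refl = |Γ|²·P_inc = 50.6 W, P_del = (1 − |Γ|²)·P_inc = 131 W

P_reflected ≈ 50.6 W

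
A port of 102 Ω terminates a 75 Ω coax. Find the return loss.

Γ = (102 − 75)/(102 + 75) = 0.153
RL = −20·log₁₀|Γ| = −20·log₁₀(0.153)

RL ≈ 16.3 dB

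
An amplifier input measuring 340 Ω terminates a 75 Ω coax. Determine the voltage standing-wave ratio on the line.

VSWR ≈ 4.53

Γ = (340 − 75)/(340 + 75) = 0.639
VSWR = (1 + 0.639)/(1 − 0.639)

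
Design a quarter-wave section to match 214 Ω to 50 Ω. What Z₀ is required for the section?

Z_qwt = √(Z_0·R_L) = √(50 × 214) = √10700

Z_qwt ≈ 103 Ω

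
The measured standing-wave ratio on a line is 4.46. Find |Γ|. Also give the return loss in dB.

|Γ| ≈ 0.634; return loss ≈ 3.96 dB

|Γ| = (S − 1)/(S + 1) = (4.46 − 1)/(4.46 + 1) = 3.46/5.46
RL = −20·log₁₀|Γ| = −20·log₁₀(0.634)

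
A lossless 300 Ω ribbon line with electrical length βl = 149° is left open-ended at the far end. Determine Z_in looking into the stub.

tan(βl) = -0.601
For an open-ended stub, Z_in = −jZ_0·cot(βl) = −jZ_0/tan(βl)

Z_in ≈ +j499 Ω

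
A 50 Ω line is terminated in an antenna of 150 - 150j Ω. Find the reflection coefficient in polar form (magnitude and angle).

Γ ≈ 0.721 ∠ -19.4°

Γ = (Z_L − Z_0)/(Z_L + Z_0) = (100 − j150)/(200 − j150)
|Γ| = 180/250 = 0.721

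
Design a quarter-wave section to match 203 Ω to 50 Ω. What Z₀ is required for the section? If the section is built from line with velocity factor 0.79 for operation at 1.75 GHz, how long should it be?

Z_qwt = √(Z_0·R_L) = √(50 × 203) = √10150
λ = 0.79·c/f = 0.135 m, so l = λ/4 = 0.0339 m

Z_qwt ≈ 101 Ω; length ≈ 3.39 cm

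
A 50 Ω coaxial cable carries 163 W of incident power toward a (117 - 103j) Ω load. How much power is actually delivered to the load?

|Γ| = |(67 − j103)/(167 − j103)| = 0.626
|Γ|² = 0.392
P_refl = |Γ|²·P_inc = 63.9 W, P_del = (1 − |Γ|²)·P_inc = 99.1 W

P_delivered ≈ 99.1 W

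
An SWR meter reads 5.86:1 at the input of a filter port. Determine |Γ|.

|Γ| = (S − 1)/(S + 1) = (5.86 − 1)/(5.86 + 1) = 4.86/6.86

|Γ| ≈ 0.708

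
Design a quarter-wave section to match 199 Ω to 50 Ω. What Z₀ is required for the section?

Z_qwt = √(Z_0·R_L) = √(50 × 199) = √9950

Z_qwt ≈ 99.7 Ω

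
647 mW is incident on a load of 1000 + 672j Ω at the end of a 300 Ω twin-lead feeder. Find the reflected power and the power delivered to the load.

|Γ| = |(700 + j672)/(1300 + j672)| = 0.663
|Γ|² = 0.44
P_refl = |Γ|²·P_inc = 284 mW, P_del = (1 − |Γ|²)·P_inc = 363 mW

P_reflected ≈ 284 mW; P_delivered ≈ 363 mW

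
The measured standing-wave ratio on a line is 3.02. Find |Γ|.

|Γ| ≈ 0.502

|Γ| = (S − 1)/(S + 1) = (3.02 − 1)/(3.02 + 1) = 2.02/4.02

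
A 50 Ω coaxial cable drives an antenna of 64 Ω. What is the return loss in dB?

Γ = (64 − 50)/(64 + 50) = 0.123
RL = −20·log₁₀|Γ| = −20·log₁₀(0.123)

RL ≈ 18.2 dB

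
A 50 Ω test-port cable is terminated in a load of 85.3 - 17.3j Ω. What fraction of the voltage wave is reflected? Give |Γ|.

Γ = (Z_L − Z_0)/(Z_L + Z_0) = (35.3 − j17.3)/(135.3 − j17.3)
|Γ| = 39.3/136

|Γ| ≈ 0.288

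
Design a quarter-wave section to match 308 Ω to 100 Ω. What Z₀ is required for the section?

Z_qwt ≈ 175 Ω

Z_qwt = √(Z_0·R_L) = √(100 × 308) = √30800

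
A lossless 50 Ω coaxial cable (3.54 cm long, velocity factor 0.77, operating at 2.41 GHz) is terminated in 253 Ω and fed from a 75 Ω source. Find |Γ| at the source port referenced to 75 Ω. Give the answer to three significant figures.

|Γ| ≈ 0.7

λ = v/f = 0.77·c / 2.41 GHz = 0.0959 m
βl = 2π·l/λ = 2π × 0.369 = 133°
tan(βl) = -1.07
Z_in = Z_0·(Z_L + jZ_0·tanβl)/(Z_0 + jZ_L·tanβl) = 17.8 + j43.3 Ω
Γ_s = (Z_in − Z_s)/(Z_in + Z_s) = (-57.2 + j43.3)/(92.8 + j43.3), |Γ_s| = 0.7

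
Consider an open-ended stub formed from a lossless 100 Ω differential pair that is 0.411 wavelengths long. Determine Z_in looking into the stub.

βl = 2π × 0.411 = 148°
tan(βl) = -0.626
For an open-ended stub, Z_in = −jZ_0·cot(βl) = −jZ_0/tan(βl)

Z_in ≈ +j160 Ω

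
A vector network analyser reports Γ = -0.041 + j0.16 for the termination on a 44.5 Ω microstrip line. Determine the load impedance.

Z_L ≈ 39 + j12.8 Ω

Z_L = Z_0·(1 + Γ)/(1 − Γ) = 44.5·(0.959 + j0.16)/(1.04 − j0.16)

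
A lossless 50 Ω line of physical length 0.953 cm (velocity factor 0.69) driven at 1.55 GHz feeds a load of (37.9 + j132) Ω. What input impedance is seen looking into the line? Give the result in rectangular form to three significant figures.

λ = v/f = 0.69·c / 1.55 GHz = 0.134 m
βl = 2π·l/λ = 2π × 0.0714 = 25.7°
tan(βl) = tan(25.7°) = 0.481
Z_in = Z_0·(Z_L + jZ_0·tanβl)/(Z_0 + jZ_L·tanβl)
     = 50·(37.9 + j156)/(-13.5 + j18.2)

Z_in ≈ 227 − j272 Ω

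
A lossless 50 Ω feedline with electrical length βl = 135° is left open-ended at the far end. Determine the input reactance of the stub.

tan(βl) = -1
For an open-ended stub, Z_in = −jZ_0·cot(βl) = −jZ_0/tan(βl)

X_in ≈ 50 Ω (inductive)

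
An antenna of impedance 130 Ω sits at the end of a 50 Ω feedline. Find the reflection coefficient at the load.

Γ = (Z_L − Z_0)/(Z_L + Z_0) = (130 − 50)/(130 + 50) = 80/180

Γ = 0.444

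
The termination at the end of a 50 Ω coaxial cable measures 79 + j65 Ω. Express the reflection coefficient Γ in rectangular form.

Γ ≈ 0.382 + j0.312

Γ = (Z_L − Z_0)/(Z_L + Z_0) = (29 + j65)/(129 + j65)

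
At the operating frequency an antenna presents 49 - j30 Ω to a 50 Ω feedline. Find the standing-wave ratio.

Γ = (Z_L − Z_0)/(Z_L + Z_0) = (-1 − j30)/(99 − j30)
|Γ| = 30/103 = 0.29
VSWR = (1 + |Γ|)/(1 − |Γ|) = 1.29/0.71

VSWR ≈ 1.82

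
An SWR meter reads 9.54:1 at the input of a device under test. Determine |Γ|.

|Γ| ≈ 0.81

|Γ| = (S − 1)/(S + 1) = (9.54 − 1)/(9.54 + 1) = 8.54/10.5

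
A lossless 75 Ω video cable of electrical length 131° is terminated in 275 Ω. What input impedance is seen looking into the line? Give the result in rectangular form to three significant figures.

Z_in ≈ 34 + j57.1 Ω

tan(βl) = tan(131°) = -1.15
Z_in = Z_0·(Z_L + jZ_0·tanβl)/(Z_0 + jZ_L·tanβl)
     = 75·(275 − j86.3)/(75 − j316)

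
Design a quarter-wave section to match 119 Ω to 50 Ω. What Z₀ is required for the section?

Z_qwt = √(Z_0·R_L) = √(50 × 119) = √5950

Z_qwt ≈ 77.1 Ω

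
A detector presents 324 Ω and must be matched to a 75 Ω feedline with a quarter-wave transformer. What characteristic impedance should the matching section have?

Z_qwt = √(Z_0·R_L) = √(75 × 324) = √24300

Z_qwt ≈ 156 Ω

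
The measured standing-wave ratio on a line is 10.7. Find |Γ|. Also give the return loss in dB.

|Γ| = (S − 1)/(S + 1) = (10.7 − 1)/(10.7 + 1) = 9.7/11.7
RL = −20·log₁₀|Γ| = −20·log₁₀(0.829)

|Γ| ≈ 0.829; return loss ≈ 1.63 dB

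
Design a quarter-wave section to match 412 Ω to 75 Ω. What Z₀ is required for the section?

Z_qwt = √(Z_0·R_L) = √(75 × 412) = √30900

Z_qwt ≈ 176 Ω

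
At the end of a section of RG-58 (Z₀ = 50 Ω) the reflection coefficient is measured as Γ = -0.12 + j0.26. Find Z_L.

Z_L = Z_0·(1 + Γ)/(1 − Γ) = 50·(0.88 + j0.26)/(1.12 − j0.26)

Z_L ≈ 34.7 + j19.7 Ω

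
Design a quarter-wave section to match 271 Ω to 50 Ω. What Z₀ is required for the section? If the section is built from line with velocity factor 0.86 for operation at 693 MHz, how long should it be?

Z_qwt = √(Z_0·R_L) = √(50 × 271) = √13550
λ = 0.86·c/f = 0.372 m, so l = λ/4 = 0.0931 m

Z_qwt ≈ 116 Ω; length ≈ 9.31 cm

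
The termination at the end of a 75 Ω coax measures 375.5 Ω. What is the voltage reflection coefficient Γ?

Γ = (Z_L − Z_0)/(Z_L + Z_0) = (375.5 − 75)/(375.5 + 75) = 300.5/450.5

Γ = 0.667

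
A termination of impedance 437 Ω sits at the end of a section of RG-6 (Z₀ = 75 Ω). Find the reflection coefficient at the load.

Γ = 0.707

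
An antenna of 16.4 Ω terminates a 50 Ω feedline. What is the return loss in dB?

RL ≈ 5.92 dB

Γ = (16.4 − 50)/(16.4 + 50) = -0.506
RL = −20·log₁₀|Γ| = −20·log₁₀(0.506)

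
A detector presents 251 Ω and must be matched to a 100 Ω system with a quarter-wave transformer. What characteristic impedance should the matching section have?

Z_qwt = √(Z_0·R_L) = √(100 × 251) = √25100

Z_qwt ≈ 158 Ω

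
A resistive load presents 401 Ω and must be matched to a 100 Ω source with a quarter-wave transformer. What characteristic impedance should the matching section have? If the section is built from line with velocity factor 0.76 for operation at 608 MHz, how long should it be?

Z_qwt = √(Z_0·R_L) = √(100 × 401) = √40100
λ = 0.76·c/f = 0.375 m, so l = λ/4 = 0.0938 m

Z_qwt ≈ 200 Ω; length ≈ 9.38 cm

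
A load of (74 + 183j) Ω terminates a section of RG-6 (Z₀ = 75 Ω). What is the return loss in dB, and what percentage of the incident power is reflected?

Γ = (-1 + j183)/(149 + j183), |Γ| = 0.775
RL = −20·log₁₀(0.775) = 2.21 dB
P_refl/P_inc = |Γ|² = 0.601

RL ≈ 2.21 dB; 60.1% of incident power reflected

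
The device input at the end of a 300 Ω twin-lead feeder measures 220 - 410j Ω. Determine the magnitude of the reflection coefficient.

Γ = (Z_L − Z_0)/(Z_L + Z_0) = (-80 − j410)/(520 − j410)
|Γ| = 418/662

|Γ| ≈ 0.631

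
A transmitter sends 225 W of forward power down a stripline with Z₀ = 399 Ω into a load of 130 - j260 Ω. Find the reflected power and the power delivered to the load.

|Γ| = |(-269 − j260)/(529 − j260)| = 0.635
|Γ|² = 0.403
P_refl = |Γ|²·P_inc = 90.6 W, P_del = (1 − |Γ|²)·P_inc = 134 W

P_reflected ≈ 90.6 W; P_delivered ≈ 134 W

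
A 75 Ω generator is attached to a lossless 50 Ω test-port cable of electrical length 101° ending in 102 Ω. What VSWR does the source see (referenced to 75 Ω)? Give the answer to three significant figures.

VSWR ≈ 3.01

tan(βl) = -5.14
Z_in = Z_0·(Z_L + jZ_0·tanβl)/(Z_0 + jZ_L·tanβl) = 25.2 + j7.32 Ω
Γ_s = (Z_in − Z_s)/(Z_in + Z_s) = (-49.8 + j7.32)/(100 + j7.32), |Γ_s| = 0.501
VSWR = (1 + |Γ_s|)/(1 − |Γ_s|)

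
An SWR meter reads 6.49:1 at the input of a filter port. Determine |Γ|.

|Γ| = (S − 1)/(S + 1) = (6.49 − 1)/(6.49 + 1) = 5.49/7.49

|Γ| ≈ 0.733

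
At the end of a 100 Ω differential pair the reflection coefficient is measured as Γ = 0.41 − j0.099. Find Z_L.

Z_L = Z_0·(1 + Γ)/(1 − Γ) = 100·(1.41 − j0.099)/(0.59 + j0.099)

Z_L ≈ 230 − j55.3 Ω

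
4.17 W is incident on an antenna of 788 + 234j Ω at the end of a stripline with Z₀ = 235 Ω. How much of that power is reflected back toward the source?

P_reflected ≈ 1.37 W

|Γ| = |(553 + j234)/(1023 + j234)| = 0.572
|Γ|² = 0.327
P_refl = |Γ|²·P_inc = 1.37 W, P_del = (1 − |Γ|²)·P_inc = 2.8 W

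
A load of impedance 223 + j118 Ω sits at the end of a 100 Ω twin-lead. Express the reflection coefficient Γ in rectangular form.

Γ = (Z_L − Z_0)/(Z_L + Z_0) = (123 + j118)/(323 + j118)

Γ ≈ 0.454 + j0.2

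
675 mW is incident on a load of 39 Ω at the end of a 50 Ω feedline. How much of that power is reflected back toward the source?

Γ = (39 − 50)/(39 + 50) = -0.124
|Γ|² = 0.0153
P_refl = |Γ|²·P_inc = 10.3 mW, P_del = (1 − |Γ|²)·P_inc = 665 mW

P_reflected ≈ 10.3 mW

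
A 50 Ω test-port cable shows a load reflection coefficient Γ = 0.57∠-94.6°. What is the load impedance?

Z_L = Z_0·(1 + Γ)/(1 − Γ) = 50·(0.954 − j0.568)/(1.05 + j0.568)

Z_L ≈ 23.8 − j40.1 Ω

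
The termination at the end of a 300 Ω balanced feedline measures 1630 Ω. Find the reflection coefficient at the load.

Γ = (Z_L − Z_0)/(Z_L + Z_0) = (1630 − 300)/(1630 + 300) = 1330/1930

Γ = 0.689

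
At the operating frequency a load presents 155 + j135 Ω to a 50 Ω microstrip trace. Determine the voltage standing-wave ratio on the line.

VSWR ≈ 5.6

Γ = (Z_L − Z_0)/(Z_L + Z_0) = (105 + j135)/(205 + j135)
|Γ| = 171/245 = 0.697
VSWR = (1 + |Γ|)/(1 − |Γ|) = 1.7/0.303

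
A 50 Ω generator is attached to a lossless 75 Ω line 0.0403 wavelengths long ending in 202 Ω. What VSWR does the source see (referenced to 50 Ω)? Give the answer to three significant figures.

VSWR ≈ 3.91

βl = 2π × 0.0403 = 14.5°
tan(βl) = 0.259
Z_in = Z_0·(Z_L + jZ_0·tanβl)/(Z_0 + jZ_L·tanβl) = 145 − j81.7 Ω
Γ_s = (Z_in − Z_s)/(Z_in + Z_s) = (95.1 − j81.7)/(195 − j81.7), |Γ_s| = 0.593
VSWR = (1 + |Γ_s|)/(1 − |Γ_s|)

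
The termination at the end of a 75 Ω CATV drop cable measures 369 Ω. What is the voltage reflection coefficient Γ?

Γ = 0.662

Γ = (Z_L − Z_0)/(Z_L + Z_0) = (369 − 75)/(369 + 75) = 294/444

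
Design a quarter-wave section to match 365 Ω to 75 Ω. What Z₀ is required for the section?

Z_qwt = √(Z_0·R_L) = √(75 × 365) = √27380

Z_qwt ≈ 165 Ω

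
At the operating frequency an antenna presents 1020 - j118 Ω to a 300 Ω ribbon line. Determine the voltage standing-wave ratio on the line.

VSWR ≈ 3.45

Γ = (Z_L − Z_0)/(Z_L + Z_0) = (720 − j118)/(1320 − j118)
|Γ| = 730/1330 = 0.551
VSWR = (1 + |Γ|)/(1 − |Γ|) = 1.55/0.449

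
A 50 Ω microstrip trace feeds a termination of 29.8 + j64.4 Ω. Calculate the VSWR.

VSWR ≈ 4.85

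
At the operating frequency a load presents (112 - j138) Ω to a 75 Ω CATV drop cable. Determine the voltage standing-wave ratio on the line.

VSWR ≈ 4.19

Γ = (Z_L − Z_0)/(Z_L + Z_0) = (37 − j138)/(187 − j138)
|Γ| = 143/232 = 0.615
VSWR = (1 + |Γ|)/(1 − |Γ|) = 1.61/0.385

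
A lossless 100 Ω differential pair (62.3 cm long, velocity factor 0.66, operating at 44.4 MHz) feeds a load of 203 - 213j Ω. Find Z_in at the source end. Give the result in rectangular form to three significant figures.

Z_in ≈ 26.6 − j44.2 Ω

λ = v/f = 0.66·c / 44.4 MHz = 4.46 m
βl = 2π·l/λ = 2π × 0.14 = 50.3°
tan(βl) = tan(50.3°) = 1.2
Z_in = Z_0·(Z_L + jZ_0·tanβl)/(Z_0 + jZ_L·tanβl)
     = 100·(203 − j92.6)/(356 + j244)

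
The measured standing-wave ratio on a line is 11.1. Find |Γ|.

|Γ| ≈ 0.835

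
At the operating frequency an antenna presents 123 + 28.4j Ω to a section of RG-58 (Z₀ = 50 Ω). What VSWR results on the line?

VSWR ≈ 2.62

Γ = (Z_L − Z_0)/(Z_L + Z_0) = (73 + j28.4)/(173 + j28.4)
|Γ| = 78.3/175 = 0.447
VSWR = (1 + |Γ|)/(1 − |Γ|) = 1.45/0.553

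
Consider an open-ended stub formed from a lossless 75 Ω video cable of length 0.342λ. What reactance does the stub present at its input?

βl = 2π × 0.342 = 123°
tan(βl) = -1.53
For an open-ended stub, Z_in = −jZ_0·cot(βl) = −jZ_0/tan(βl)

X_in ≈ 48.9 Ω (inductive)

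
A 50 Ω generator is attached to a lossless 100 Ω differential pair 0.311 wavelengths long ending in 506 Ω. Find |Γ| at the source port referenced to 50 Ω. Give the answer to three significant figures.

|Γ| ≈ 0.572

βl = 2π × 0.311 = 112°
tan(βl) = -2.48
Z_in = Z_0·(Z_L + jZ_0·tanβl)/(Z_0 + jZ_L·tanβl) = 22.8 + j38.5 Ω
Γ_s = (Z_in − Z_s)/(Z_in + Z_s) = (-27.2 + j38.5)/(72.8 + j38.5), |Γ_s| = 0.572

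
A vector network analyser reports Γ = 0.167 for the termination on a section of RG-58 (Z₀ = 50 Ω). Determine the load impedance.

Z_L = Z_0·(1 + Γ)/(1 − Γ) = 50·(1.17)/(0.833)

Z_L ≈ 70 Ω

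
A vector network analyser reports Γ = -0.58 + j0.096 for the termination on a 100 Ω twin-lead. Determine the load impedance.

Z_L = Z_0·(1 + Γ)/(1 − Γ) = 100·(0.42 + j0.096)/(1.58 − j0.096)

Z_L ≈ 26.1 + j7.66 Ω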